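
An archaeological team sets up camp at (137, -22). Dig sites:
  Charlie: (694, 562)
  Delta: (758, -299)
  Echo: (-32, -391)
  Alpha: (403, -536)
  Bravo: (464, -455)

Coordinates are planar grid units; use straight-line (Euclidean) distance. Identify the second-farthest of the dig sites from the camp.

Delta

Distance to each, sorted:
Charlie: 807.0
Delta: 680.0
Alpha: 578.8
Bravo: 542.6
Echo: 405.9
The second-farthest is Delta at 680.0.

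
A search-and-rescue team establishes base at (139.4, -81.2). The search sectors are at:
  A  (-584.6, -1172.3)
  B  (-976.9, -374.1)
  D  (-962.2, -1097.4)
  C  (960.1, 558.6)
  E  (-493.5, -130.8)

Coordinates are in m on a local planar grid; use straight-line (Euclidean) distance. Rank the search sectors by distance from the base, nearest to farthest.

Distance from the base at (139.4, -81.2) to each:
E (-493.5, -130.8): 634.8 m
C (960.1, 558.6): 1040.6 m
B (-976.9, -374.1): 1154.1 m
A (-584.6, -1172.3): 1309.5 m
D (-962.2, -1097.4): 1498.7 m

E, C, B, A, D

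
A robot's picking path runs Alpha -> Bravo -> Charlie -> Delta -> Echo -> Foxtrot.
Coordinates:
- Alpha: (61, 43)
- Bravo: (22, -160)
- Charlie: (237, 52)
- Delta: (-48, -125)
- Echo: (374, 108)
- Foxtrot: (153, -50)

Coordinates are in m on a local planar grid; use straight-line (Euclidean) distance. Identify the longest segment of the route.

Delta–Echo

Leg distances:
Alpha→Bravo: 206.7 m
Bravo→Charlie: 301.9 m
Charlie→Delta: 335.5 m
Delta→Echo: 482.1 m
Echo→Foxtrot: 271.7 m
The longest leg is Delta–Echo at 482.1 m.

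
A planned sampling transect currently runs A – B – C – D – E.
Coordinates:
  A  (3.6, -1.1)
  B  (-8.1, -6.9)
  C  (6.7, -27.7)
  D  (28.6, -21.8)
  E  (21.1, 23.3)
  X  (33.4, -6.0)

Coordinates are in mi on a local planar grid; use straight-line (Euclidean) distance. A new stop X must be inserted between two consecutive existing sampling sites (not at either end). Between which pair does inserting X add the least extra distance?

Added distance for inserting X between each consecutive pair:
A–B: 58.7 mi
B–C: 50.4 mi
C–D: 28.2 mi
D–E: 2.6 mi
Smallest added distance is 2.6 mi, inserting between D and E.

between D and E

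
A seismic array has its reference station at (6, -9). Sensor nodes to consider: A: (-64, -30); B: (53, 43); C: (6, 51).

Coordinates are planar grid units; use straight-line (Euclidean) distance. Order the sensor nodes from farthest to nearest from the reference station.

A, B, C

Distances from the reference station:
A (-64, -30): 73.1
B (53, 43): 70.1
C (6, 51): 60.0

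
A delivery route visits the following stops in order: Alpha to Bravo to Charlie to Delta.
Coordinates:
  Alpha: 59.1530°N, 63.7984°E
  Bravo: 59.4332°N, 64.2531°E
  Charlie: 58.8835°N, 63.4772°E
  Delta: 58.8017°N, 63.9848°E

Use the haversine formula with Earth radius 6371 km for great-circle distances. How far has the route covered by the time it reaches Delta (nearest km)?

Leg distances:
Alpha→Bravo: 40.5 km  (cumulative 40.5 km)
Bravo→Charlie: 75.4 km  (cumulative 115.9 km)
Charlie→Delta: 30.6 km  (cumulative 146.5 km)
Cumulative distance at Delta ≈ 146 km.

146 km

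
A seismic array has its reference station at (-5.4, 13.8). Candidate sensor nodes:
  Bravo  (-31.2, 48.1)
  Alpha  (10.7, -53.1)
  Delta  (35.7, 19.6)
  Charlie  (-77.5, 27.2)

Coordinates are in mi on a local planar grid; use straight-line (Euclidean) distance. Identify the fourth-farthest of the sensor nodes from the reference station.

Delta

Distances from the reference station ((-5.4, 13.8)):
Charlie: 73.3 mi
Alpha: 68.8 mi
Bravo: 42.9 mi
Delta: 41.5 mi
The fourth-farthest is Delta at 41.5 mi.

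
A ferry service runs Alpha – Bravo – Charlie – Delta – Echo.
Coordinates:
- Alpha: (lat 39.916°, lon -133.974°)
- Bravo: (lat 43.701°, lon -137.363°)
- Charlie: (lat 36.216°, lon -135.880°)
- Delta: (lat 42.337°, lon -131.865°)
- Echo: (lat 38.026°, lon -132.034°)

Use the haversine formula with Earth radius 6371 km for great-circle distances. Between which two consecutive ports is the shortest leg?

Delta–Echo

Leg distances:
Alpha→Bravo: 505.9 km
Bravo→Charlie: 841.8 km
Charlie→Delta: 763.1 km
Delta→Echo: 479.6 km
The shortest leg is Delta–Echo at 479.6 km.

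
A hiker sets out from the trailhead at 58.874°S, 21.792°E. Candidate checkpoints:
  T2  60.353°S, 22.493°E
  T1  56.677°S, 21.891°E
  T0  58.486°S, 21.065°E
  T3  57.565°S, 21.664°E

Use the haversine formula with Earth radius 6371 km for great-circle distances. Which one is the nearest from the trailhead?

T0

Distances from the trailhead (58.874°S, 21.792°E):
T0: 60.2 km
T3: 145.7 km
T2: 169.1 km
T1: 244.4 km
The nearest is T0 at 60.2 km.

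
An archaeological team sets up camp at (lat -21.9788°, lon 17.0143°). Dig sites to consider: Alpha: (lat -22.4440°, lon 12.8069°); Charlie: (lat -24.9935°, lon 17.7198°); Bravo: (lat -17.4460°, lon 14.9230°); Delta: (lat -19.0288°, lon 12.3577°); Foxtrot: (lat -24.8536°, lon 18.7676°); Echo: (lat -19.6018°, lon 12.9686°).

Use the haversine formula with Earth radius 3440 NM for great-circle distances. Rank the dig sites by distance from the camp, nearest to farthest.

Charlie, Foxtrot, Alpha, Echo, Bravo, Delta

Distance from the camp at (lat -21.9788°, lon 17.0143°) to each:
Charlie (lat -24.9935°, lon 17.7198°): 185.1 NM
Foxtrot (lat -24.8536°, lon 18.7676°): 197.8 NM
Alpha (lat -22.4440°, lon 12.8069°): 235.5 NM
Echo (lat -19.6018°, lon 12.9686°): 268.2 NM
Bravo (lat -17.4460°, lon 14.9230°): 296.7 NM
Delta (lat -19.0288°, lon 12.3577°): 316.1 NM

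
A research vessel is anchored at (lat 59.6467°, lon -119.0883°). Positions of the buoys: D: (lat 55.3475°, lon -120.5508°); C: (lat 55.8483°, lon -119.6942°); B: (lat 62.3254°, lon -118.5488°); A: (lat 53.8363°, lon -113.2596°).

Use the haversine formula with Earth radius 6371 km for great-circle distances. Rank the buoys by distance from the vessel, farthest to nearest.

Distances from the vessel:
A (lat 53.8363°, lon -113.2596°): 736.8 km
D (lat 55.3475°, lon -120.5508°): 485.9 km
C (lat 55.8483°, lon -119.6942°): 423.9 km
B (lat 62.3254°, lon -118.5488°): 299.3 km

A, D, C, B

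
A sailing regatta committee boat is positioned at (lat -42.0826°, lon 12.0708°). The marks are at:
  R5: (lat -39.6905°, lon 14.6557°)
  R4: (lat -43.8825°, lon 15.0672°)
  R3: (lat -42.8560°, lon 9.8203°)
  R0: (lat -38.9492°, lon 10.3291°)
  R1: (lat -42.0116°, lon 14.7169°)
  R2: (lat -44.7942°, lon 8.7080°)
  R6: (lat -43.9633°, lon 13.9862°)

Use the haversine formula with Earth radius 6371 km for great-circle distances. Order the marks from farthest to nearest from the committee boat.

Computing each great-circle distance from (lat -42.0826°, lon 12.0708°):
R2 (lat -44.7942°, lon 8.7080°): 405.7 km
R0 (lat -38.9492°, lon 10.3291°): 378.2 km
R5 (lat -39.6905°, lon 14.6557°): 343.4 km
R4 (lat -43.8825°, lon 15.0672°): 315.3 km
R6 (lat -43.9633°, lon 13.9862°): 260.7 km
R1 (lat -42.0116°, lon 14.7169°): 218.6 km
R3 (lat -42.8560°, lon 9.8203°): 203.6 km

R2, R0, R5, R4, R6, R1, R3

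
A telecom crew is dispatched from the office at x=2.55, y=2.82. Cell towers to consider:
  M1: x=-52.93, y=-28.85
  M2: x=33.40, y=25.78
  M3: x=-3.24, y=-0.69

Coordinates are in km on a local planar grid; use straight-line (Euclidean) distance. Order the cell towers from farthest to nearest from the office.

Distances from the office:
M1 x=-52.93, y=-28.85: 63.9 km
M2 x=33.40, y=25.78: 38.5 km
M3 x=-3.24, y=-0.69: 6.8 km

M1, M2, M3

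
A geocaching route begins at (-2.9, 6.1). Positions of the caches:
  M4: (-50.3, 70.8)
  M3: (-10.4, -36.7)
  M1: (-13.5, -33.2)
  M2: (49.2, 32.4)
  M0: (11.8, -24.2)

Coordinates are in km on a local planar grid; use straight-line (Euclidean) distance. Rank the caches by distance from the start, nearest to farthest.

M0, M1, M3, M2, M4

Computing each straight-line distance from (-2.9, 6.1):
M0 (11.8, -24.2): 33.7 km
M1 (-13.5, -33.2): 40.7 km
M3 (-10.4, -36.7): 43.5 km
M2 (49.2, 32.4): 58.4 km
M4 (-50.3, 70.8): 80.2 km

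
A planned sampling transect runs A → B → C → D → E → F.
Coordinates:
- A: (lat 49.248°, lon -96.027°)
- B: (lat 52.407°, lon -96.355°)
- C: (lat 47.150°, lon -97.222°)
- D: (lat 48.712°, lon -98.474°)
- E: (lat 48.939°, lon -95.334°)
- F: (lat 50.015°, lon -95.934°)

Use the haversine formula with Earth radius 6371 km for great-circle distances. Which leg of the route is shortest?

E–F

Leg distances:
A→B: 352.0 km
B→C: 587.8 km
C→D: 197.1 km
D→E: 231.2 km
E→F: 127.3 km
The shortest leg is E–F at 127.3 km.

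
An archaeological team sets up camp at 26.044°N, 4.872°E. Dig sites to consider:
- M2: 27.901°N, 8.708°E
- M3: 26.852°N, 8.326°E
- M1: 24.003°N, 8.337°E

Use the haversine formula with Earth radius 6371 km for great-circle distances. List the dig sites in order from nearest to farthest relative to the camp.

M3, M1, M2

Distance from the camp at 26.044°N, 4.872°E to each:
M3 26.852°N, 8.326°E: 355.4 km
M1 24.003°N, 8.337°E: 416.4 km
M2 27.901°N, 8.708°E: 432.6 km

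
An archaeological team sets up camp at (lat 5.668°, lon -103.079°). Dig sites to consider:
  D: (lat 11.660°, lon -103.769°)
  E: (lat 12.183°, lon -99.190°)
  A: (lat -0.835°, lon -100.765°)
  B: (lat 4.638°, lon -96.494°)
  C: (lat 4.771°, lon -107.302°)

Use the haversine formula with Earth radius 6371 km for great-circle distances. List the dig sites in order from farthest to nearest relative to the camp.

E, A, B, D, C

Distance from the camp at (lat 5.668°, lon -103.079°) to each:
E (lat 12.183°, lon -99.190°): 840.9 km
A (lat -0.835°, lon -100.765°): 767.4 km
B (lat 4.638°, lon -96.494°): 738.2 km
D (lat 11.660°, lon -103.769°): 670.6 km
C (lat 4.771°, lon -107.302°): 478.1 km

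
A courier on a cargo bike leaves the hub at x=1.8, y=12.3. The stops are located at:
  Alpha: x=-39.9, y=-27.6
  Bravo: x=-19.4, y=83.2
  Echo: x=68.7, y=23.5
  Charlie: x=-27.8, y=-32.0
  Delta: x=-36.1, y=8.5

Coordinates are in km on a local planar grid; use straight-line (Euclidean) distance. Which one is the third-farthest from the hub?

Alpha

Distance to each, sorted:
Bravo: 74.0 km
Echo: 67.8 km
Alpha: 57.7 km
Charlie: 53.3 km
Delta: 38.1 km
The third-farthest is Alpha at 57.7 km.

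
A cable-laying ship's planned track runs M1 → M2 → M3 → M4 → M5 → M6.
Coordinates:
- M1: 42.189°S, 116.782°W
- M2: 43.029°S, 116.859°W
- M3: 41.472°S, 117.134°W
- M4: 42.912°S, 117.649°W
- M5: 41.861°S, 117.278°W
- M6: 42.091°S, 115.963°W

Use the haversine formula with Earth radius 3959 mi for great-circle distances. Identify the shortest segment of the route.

M1–M2

Leg distances:
M1→M2: 58.2 mi
M2→M3: 108.5 mi
M3→M4: 102.9 mi
M4→M5: 75.0 mi
M5→M6: 69.4 mi
The shortest leg is M1–M2 at 58.2 mi.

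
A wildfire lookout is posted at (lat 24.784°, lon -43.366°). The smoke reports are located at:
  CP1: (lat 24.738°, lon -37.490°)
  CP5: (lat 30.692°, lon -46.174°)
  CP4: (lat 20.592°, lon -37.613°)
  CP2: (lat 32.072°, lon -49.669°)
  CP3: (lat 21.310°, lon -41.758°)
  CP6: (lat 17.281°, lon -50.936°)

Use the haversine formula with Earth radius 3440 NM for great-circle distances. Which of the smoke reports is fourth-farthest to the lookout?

CP5

Distances from the lookout ((lat 24.784°, lon -43.366°)):
CP6: 618.5 NM
CP2: 549.5 NM
CP4: 406.0 NM
CP5: 384.8 NM
CP1: 320.3 NM
CP3: 226.7 NM
The fourth-farthest is CP5 at 384.8 NM.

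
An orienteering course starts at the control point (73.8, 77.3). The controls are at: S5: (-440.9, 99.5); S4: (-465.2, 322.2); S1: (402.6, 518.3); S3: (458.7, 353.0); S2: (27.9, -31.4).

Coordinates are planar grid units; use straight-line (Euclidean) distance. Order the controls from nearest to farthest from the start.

Computing each straight-line distance from (73.8, 77.3):
S2 (27.9, -31.4): 118.0
S3 (458.7, 353.0): 473.5
S5 (-440.9, 99.5): 515.2
S1 (402.6, 518.3): 550.1
S4 (-465.2, 322.2): 592.0

S2, S3, S5, S1, S4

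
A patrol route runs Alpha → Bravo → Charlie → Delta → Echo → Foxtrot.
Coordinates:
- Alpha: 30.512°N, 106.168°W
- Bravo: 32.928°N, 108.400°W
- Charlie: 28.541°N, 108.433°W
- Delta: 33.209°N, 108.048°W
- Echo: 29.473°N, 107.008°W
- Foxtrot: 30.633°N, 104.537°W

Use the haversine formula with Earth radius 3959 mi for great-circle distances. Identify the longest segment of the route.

Leg distances:
Alpha→Bravo: 212.3 mi
Bravo→Charlie: 303.1 mi
Charlie→Delta: 323.4 mi
Delta→Echo: 265.3 mi
Echo→Foxtrot: 168.1 mi
The longest leg is Charlie–Delta at 323.4 mi.

Charlie–Delta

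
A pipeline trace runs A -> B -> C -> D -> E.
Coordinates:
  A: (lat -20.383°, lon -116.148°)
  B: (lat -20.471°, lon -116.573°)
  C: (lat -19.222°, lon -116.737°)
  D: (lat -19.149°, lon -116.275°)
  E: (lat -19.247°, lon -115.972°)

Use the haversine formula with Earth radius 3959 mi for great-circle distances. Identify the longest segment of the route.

Leg distances:
A→B: 28.2 mi
B→C: 87.0 mi
C→D: 30.6 mi
D→E: 20.9 mi
The longest leg is B–C at 87.0 mi.

B–C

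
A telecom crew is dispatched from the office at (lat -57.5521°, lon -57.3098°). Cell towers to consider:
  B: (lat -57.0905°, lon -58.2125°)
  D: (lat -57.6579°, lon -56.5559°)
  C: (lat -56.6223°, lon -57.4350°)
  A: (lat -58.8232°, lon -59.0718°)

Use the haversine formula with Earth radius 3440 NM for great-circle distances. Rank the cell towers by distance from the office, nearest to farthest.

Computing each great-circle distance from (lat -57.5521°, lon -57.3098°):
D (lat -57.6579°, lon -56.5559°): 25.1 NM
B (lat -57.0905°, lon -58.2125°): 40.3 NM
C (lat -56.6223°, lon -57.4350°): 56.0 NM
A (lat -58.8232°, lon -59.0718°): 94.5 NM

D, B, C, A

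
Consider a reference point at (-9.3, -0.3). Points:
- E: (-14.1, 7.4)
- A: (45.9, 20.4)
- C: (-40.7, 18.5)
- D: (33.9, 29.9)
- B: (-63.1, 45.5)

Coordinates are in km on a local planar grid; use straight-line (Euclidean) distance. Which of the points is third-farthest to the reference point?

D

Distance to each, sorted:
B: 70.7 km
A: 59.0 km
D: 52.7 km
C: 36.6 km
E: 9.1 km
The third-farthest is D at 52.7 km.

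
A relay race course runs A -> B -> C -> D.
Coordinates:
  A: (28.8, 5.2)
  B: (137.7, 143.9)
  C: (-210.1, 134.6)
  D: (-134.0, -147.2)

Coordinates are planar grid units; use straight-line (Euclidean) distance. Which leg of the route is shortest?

Leg distances:
A→B: 176.3
B→C: 347.9
C→D: 291.9
The shortest leg is A–B at 176.3.

A–B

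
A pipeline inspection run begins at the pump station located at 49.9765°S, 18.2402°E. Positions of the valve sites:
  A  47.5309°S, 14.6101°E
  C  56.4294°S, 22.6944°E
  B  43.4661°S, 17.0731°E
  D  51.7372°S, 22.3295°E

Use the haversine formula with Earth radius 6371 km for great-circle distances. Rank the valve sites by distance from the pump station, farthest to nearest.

Distances from the pump station:
C 56.4294°S, 22.6944°E: 776.0 km
B 43.4661°S, 17.0731°E: 729.3 km
A 47.5309°S, 14.6101°E: 380.4 km
D 51.7372°S, 22.3295°E: 347.4 km

C, B, A, D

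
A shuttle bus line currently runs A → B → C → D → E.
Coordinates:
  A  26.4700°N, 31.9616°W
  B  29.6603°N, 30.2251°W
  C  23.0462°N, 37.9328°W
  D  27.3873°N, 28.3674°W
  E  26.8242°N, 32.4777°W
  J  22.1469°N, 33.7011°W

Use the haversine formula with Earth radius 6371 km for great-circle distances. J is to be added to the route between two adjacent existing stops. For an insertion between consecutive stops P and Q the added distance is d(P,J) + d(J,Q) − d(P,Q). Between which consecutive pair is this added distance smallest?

between C and D

Added distance for inserting J between each consecutive pair:
A–B: 1023.2 km
B–C: 287.8 km
C–D: 163.0 km
D–E: 916.2 km
Smallest added distance is 163.0 km, inserting between C and D.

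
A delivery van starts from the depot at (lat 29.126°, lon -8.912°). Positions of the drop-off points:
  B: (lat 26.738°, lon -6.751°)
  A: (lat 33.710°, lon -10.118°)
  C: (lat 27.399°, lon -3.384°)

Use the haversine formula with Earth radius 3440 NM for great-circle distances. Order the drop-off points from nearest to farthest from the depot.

Computing each great-circle distance from (lat 29.126°, lon -8.912°):
B (lat 26.738°, lon -6.751°): 183.6 NM
A (lat 33.710°, lon -10.118°): 282.1 NM
C (lat 27.399°, lon -3.384°): 310.1 NM

B, A, C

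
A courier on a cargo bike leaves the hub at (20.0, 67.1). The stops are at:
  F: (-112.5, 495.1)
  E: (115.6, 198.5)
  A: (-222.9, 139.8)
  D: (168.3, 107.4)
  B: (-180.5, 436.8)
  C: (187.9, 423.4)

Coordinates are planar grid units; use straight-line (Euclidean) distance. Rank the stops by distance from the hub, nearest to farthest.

D, E, A, C, B, F

Distance from the hub at (20.0, 67.1) to each:
D (168.3, 107.4): 153.7
E (115.6, 198.5): 162.5
A (-222.9, 139.8): 253.5
C (187.9, 423.4): 393.9
B (-180.5, 436.8): 420.6
F (-112.5, 495.1): 448.0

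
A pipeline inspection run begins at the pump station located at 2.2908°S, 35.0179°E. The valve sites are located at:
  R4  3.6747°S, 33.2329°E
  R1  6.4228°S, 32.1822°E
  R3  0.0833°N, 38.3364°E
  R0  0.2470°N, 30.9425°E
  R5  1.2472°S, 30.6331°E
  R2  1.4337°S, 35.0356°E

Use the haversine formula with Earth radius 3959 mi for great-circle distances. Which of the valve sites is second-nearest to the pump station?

Distances from the pump station (2.2908°S, 35.0179°E):
R2: 59.2 mi
R4: 155.9 mi
R3: 281.9 mi
R5: 311.3 mi
R0: 331.7 mi
R1: 345.9 mi
The second-nearest is R4 at 155.9 mi.

R4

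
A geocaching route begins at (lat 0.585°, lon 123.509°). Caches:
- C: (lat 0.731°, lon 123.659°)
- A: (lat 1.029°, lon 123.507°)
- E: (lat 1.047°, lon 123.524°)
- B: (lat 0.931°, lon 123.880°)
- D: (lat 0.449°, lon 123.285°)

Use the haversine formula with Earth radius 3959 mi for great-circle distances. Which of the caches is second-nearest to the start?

Distance to each, sorted:
C: 14.5 mi
D: 18.1 mi
A: 30.7 mi
E: 31.9 mi
B: 35.1 mi
The second-nearest is D at 18.1 mi.

D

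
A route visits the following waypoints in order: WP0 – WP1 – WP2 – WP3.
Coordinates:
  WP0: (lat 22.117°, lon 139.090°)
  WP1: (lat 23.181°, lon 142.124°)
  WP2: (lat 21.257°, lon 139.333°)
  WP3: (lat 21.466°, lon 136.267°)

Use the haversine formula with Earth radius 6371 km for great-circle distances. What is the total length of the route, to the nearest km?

1010 km

Leg distances:
WP0→WP1: 333.1 km  (cumulative 333.1 km)
WP1→WP2: 358.2 km  (cumulative 691.2 km)
WP2→WP3: 318.3 km  (cumulative 1009.6 km)
Total route length ≈ 1010 km.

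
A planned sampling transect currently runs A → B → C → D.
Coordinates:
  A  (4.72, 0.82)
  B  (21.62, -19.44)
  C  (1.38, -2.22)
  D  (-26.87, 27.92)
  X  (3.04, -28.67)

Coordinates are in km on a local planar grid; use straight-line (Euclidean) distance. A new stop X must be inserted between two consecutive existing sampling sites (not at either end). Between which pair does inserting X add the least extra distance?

Added distance for inserting X between each consecutive pair:
A–B: 23.9 km
B–C: 20.7 km
C–D: 49.2 km
Smallest added distance is 20.7 km, inserting between B and C.

between B and C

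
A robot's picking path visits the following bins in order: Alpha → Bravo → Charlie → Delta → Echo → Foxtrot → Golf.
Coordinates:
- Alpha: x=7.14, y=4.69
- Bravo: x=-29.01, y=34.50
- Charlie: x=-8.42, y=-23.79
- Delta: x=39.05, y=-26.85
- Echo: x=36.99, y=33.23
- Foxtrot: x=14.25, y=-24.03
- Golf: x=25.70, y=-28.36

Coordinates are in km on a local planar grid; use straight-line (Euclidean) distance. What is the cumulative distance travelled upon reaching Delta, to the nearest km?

156 km

Leg distances:
Alpha→Bravo: 46.9 km  (cumulative 46.9 km)
Bravo→Charlie: 61.8 km  (cumulative 108.7 km)
Charlie→Delta: 47.6 km  (cumulative 156.2 km)
Cumulative distance at Delta ≈ 156 km.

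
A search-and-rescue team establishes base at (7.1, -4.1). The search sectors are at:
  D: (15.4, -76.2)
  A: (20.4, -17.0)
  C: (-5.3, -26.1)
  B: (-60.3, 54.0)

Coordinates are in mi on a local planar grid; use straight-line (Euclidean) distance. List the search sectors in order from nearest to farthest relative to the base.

A, C, D, B

Computing each straight-line distance from (7.1, -4.1):
A (20.4, -17.0): 18.5 mi
C (-5.3, -26.1): 25.3 mi
D (15.4, -76.2): 72.6 mi
B (-60.3, 54.0): 89.0 mi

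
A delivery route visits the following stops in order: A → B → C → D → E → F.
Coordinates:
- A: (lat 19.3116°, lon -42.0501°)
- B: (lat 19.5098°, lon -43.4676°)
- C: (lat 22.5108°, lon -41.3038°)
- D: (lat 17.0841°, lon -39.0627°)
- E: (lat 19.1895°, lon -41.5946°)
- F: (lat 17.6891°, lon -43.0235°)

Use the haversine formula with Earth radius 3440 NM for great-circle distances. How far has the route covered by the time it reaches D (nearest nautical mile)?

648 NM

Leg distances:
A→B: 81.1 NM  (cumulative 81.1 NM)
B→C: 217.2 NM  (cumulative 298.3 NM)
C→D: 349.5 NM  (cumulative 647.8 NM)
Cumulative distance at D ≈ 648 NM.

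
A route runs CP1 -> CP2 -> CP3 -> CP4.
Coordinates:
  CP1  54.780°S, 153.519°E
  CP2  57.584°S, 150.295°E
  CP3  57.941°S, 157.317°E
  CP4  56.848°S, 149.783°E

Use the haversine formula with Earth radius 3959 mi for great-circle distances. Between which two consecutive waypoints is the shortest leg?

Leg distances:
CP1→CP2: 230.0 mi
CP2→CP3: 259.9 mi
CP3→CP4: 290.3 mi
The shortest leg is CP1–CP2 at 230.0 mi.

CP1–CP2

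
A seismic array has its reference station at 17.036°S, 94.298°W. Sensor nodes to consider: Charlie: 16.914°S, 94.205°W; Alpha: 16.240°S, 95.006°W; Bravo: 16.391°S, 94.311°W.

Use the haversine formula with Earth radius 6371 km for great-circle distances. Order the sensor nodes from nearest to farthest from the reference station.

Charlie, Bravo, Alpha

Distances from the reference station:
Charlie 16.914°S, 94.205°W: 16.8 km
Bravo 16.391°S, 94.311°W: 71.7 km
Alpha 16.240°S, 95.006°W: 116.3 km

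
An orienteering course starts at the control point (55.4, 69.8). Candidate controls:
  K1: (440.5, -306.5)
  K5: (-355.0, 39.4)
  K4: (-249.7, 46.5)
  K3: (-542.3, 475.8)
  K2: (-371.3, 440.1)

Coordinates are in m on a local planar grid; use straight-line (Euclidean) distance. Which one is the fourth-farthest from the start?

K5

Distances from the start ((55.4, 69.8)):
K3: 722.6 m
K2: 565.0 m
K1: 538.4 m
K5: 411.5 m
K4: 306.0 m
The fourth-farthest is K5 at 411.5 m.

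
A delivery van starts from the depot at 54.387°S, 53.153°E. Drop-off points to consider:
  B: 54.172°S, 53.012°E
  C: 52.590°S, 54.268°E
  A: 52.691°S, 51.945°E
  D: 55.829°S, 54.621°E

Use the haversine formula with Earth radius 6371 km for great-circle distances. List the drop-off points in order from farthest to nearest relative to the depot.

C, A, D, B

Computing each great-circle distance from 54.387°S, 53.153°E:
C 52.590°S, 54.268°E: 213.0 km
A 52.691°S, 51.945°E: 204.8 km
D 55.829°S, 54.621°E: 185.5 km
B 54.172°S, 53.012°E: 25.6 km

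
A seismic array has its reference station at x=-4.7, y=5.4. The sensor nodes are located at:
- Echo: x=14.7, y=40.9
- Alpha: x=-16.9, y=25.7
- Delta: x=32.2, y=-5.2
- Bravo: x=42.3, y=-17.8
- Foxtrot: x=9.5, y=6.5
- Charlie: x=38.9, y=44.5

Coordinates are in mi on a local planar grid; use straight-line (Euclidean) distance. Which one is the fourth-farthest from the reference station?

Delta

Distances from the reference station (x=-4.7, y=5.4):
Charlie: 58.6 mi
Bravo: 52.4 mi
Echo: 40.5 mi
Delta: 38.4 mi
Alpha: 23.7 mi
Foxtrot: 14.2 mi
The fourth-farthest is Delta at 38.4 mi.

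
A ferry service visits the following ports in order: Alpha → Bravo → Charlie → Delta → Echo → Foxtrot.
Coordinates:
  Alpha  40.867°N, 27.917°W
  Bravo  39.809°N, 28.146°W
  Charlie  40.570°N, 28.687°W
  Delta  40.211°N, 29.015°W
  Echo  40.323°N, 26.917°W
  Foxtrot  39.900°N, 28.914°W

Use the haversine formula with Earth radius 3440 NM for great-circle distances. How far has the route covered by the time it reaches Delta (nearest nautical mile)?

143 NM

Leg distances:
Alpha→Bravo: 64.4 NM  (cumulative 64.4 NM)
Bravo→Charlie: 52.0 NM  (cumulative 116.4 NM)
Charlie→Delta: 26.3 NM  (cumulative 142.6 NM)
Cumulative distance at Delta ≈ 143 NM.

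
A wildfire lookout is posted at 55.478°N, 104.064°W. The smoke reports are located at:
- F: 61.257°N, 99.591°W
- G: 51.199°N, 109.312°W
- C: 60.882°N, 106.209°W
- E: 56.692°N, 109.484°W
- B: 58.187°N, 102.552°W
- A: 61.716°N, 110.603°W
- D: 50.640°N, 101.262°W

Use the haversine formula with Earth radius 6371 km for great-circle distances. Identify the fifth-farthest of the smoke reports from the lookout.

D

Distances from the lookout (55.478°N, 104.064°W):
A: 789.5 km
F: 693.1 km
C: 613.8 km
G: 589.4 km
D: 569.5 km
E: 362.2 km
B: 314.9 km
The fifth-farthest is D at 569.5 km.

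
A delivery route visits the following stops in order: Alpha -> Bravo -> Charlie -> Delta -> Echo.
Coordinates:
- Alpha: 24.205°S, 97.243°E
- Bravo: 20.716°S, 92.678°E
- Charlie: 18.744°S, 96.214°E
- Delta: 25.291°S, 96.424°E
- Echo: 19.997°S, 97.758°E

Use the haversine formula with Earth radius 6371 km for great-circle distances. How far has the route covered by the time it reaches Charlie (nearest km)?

Leg distances:
Alpha→Bravo: 608.6 km  (cumulative 608.6 km)
Bravo→Charlie: 430.2 km  (cumulative 1038.8 km)
Cumulative distance at Charlie ≈ 1039 km.

1039 km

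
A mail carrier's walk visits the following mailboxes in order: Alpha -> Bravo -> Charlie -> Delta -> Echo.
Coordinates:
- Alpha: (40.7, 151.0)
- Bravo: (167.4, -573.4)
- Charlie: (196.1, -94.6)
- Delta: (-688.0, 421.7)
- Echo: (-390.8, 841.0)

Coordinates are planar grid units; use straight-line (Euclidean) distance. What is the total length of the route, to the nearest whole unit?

2753

Leg distances:
Alpha→Bravo: 735.4  (cumulative 735.4)
Bravo→Charlie: 479.7  (cumulative 1215.1)
Charlie→Delta: 1023.8  (cumulative 2238.9)
Delta→Echo: 513.9  (cumulative 2752.8)
Total route length ≈ 2753.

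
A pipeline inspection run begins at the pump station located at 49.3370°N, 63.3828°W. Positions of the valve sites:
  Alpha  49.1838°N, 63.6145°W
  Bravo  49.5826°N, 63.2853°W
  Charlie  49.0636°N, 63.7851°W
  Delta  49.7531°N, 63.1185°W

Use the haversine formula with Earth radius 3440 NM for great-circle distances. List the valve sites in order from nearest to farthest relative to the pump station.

Alpha, Bravo, Charlie, Delta

Computing each great-circle distance from 49.3370°N, 63.3828°W:
Alpha 49.1838°N, 63.6145°W: 12.9 NM
Bravo 49.5826°N, 63.2853°W: 15.2 NM
Charlie 49.0636°N, 63.7851°W: 22.8 NM
Delta 49.7531°N, 63.1185°W: 27.0 NM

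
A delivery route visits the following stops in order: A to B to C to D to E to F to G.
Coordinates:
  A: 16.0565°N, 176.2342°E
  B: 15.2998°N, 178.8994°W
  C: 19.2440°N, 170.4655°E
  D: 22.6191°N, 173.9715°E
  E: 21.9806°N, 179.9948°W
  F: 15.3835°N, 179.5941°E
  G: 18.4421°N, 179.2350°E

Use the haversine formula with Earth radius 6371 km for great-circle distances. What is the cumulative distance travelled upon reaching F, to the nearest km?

Leg distances:
A→B: 527.7 km  (cumulative 527.7 km)
B→C: 1211.0 km  (cumulative 1738.7 km)
C→D: 522.8 km  (cumulative 2261.6 km)
D→E: 624.7 km  (cumulative 2886.3 km)
E→F: 734.8 km  (cumulative 3621.2 km)
Cumulative distance at F ≈ 3621 km.

3621 km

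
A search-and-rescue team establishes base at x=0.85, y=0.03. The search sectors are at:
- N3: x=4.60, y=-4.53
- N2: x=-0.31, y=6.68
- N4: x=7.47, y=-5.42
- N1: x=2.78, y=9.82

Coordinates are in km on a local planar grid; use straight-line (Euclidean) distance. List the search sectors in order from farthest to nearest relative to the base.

N1, N4, N2, N3

Distance from the base at x=0.85, y=0.03 to each:
N1 x=2.78, y=9.82: 10.0 km
N4 x=7.47, y=-5.42: 8.6 km
N2 x=-0.31, y=6.68: 6.8 km
N3 x=4.60, y=-4.53: 5.9 km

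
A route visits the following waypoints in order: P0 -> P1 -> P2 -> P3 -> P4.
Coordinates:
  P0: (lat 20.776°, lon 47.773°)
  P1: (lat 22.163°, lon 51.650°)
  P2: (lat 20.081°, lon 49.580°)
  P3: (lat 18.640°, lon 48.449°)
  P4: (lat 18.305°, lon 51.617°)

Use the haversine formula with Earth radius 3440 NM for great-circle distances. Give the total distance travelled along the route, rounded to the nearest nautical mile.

692 NM

Leg distances:
P0→P1: 232.1 NM  (cumulative 232.1 NM)
P1→P2: 170.5 NM  (cumulative 402.5 NM)
P2→P3: 107.7 NM  (cumulative 510.2 NM)
P3→P4: 181.5 NM  (cumulative 691.7 NM)
Total route length ≈ 692 NM.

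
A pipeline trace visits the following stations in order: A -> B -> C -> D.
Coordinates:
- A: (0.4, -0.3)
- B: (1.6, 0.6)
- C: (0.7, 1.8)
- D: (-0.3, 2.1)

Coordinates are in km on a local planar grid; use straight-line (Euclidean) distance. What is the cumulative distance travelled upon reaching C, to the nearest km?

Leg distances:
A→B: 1.5 km  (cumulative 1.5 km)
B→C: 1.5 km  (cumulative 3.0 km)
Cumulative distance at C ≈ 3 km.

3 km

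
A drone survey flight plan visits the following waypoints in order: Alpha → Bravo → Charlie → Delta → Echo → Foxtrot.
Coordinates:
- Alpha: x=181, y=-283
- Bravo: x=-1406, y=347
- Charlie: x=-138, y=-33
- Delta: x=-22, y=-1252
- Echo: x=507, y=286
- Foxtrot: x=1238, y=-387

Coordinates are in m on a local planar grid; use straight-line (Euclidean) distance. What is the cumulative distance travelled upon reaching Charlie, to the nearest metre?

3031 m

Leg distances:
Alpha→Bravo: 1707.5 m  (cumulative 1707.5 m)
Bravo→Charlie: 1323.7 m  (cumulative 3031.2 m)
Cumulative distance at Charlie ≈ 3031 m.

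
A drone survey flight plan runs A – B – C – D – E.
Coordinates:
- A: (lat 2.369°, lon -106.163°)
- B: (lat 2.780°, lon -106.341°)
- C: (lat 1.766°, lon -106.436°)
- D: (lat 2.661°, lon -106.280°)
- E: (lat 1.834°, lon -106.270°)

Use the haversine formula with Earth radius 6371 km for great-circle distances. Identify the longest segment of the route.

B–C

Leg distances:
A→B: 49.8 km
B→C: 113.2 km
C→D: 101.0 km
D→E: 92.0 km
The longest leg is B–C at 113.2 km.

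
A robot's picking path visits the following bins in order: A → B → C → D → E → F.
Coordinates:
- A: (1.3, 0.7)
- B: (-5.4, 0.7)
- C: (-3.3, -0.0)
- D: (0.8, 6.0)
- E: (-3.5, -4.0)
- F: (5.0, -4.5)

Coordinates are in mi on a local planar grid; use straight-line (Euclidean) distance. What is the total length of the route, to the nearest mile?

Leg distances:
A→B: 6.7 mi  (cumulative 6.7 mi)
B→C: 2.2 mi  (cumulative 8.9 mi)
C→D: 7.3 mi  (cumulative 16.2 mi)
D→E: 10.9 mi  (cumulative 27.1 mi)
E→F: 8.5 mi  (cumulative 35.6 mi)
Total route length ≈ 36 mi.

36 mi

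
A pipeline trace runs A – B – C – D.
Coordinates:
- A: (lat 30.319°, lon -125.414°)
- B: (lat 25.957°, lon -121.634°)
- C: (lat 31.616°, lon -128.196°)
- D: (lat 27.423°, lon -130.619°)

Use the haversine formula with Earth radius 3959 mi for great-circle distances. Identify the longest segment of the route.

B–C

Leg distances:
A→B: 379.3 mi
B→C: 557.3 mi
C→D: 324.3 mi
The longest leg is B–C at 557.3 mi.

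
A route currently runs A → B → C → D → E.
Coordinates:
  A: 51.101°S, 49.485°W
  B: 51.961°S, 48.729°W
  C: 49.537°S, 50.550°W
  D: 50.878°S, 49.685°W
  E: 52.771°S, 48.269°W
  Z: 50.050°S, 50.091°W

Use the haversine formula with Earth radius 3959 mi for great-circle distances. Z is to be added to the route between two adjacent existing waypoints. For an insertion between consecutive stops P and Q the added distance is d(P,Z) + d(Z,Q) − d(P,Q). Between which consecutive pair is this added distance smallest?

between B and C

Added distance for inserting Z between each consecutive pair:
A–B: 154.3 mi
B–C: 0.2 mi
C–D: 0.6 mi
D–E: 119.6 mi
Smallest added distance is 0.2 mi, inserting between B and C.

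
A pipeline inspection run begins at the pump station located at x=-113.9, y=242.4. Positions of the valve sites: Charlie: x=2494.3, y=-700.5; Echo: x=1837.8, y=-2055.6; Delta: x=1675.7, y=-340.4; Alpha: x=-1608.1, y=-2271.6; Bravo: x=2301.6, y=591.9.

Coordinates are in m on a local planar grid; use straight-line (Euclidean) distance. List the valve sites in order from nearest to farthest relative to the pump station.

Delta, Bravo, Charlie, Alpha, Echo

Distance from the pump station at x=-113.9, y=242.4 to each:
Delta x=1675.7, y=-340.4: 1882.1 m
Bravo x=2301.6, y=591.9: 2440.7 m
Charlie x=2494.3, y=-700.5: 2773.4 m
Alpha x=-1608.1, y=-2271.6: 2924.5 m
Echo x=1837.8, y=-2055.6: 3015.0 m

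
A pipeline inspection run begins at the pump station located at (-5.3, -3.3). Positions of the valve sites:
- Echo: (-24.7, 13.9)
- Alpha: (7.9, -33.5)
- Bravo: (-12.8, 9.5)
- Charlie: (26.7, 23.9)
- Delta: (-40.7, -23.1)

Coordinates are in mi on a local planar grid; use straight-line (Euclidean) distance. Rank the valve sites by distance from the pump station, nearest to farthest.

Bravo, Echo, Alpha, Delta, Charlie

Distance from the pump station at (-5.3, -3.3) to each:
Bravo (-12.8, 9.5): 14.8 mi
Echo (-24.7, 13.9): 25.9 mi
Alpha (7.9, -33.5): 33.0 mi
Delta (-40.7, -23.1): 40.6 mi
Charlie (26.7, 23.9): 42.0 mi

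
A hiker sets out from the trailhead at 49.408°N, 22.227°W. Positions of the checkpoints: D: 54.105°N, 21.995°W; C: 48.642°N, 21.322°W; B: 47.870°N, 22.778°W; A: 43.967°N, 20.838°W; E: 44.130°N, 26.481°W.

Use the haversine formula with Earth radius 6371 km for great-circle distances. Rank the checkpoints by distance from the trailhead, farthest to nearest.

Computing each great-circle distance from 49.408°N, 22.227°W:
E 44.130°N, 26.481°W: 670.1 km
A 43.967°N, 20.838°W: 614.2 km
D 54.105°N, 21.995°W: 522.5 km
B 47.870°N, 22.778°W: 175.7 km
C 48.642°N, 21.322°W: 107.7 km

E, A, D, B, C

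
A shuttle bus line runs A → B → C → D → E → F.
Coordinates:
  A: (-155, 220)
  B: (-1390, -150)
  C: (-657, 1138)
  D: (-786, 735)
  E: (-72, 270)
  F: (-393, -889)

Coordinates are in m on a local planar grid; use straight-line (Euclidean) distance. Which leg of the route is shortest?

C–D

Leg distances:
A→B: 1289.2 m
B→C: 1482.0 m
C→D: 423.1 m
D→E: 852.1 m
E→F: 1202.6 m
The shortest leg is C–D at 423.1 m.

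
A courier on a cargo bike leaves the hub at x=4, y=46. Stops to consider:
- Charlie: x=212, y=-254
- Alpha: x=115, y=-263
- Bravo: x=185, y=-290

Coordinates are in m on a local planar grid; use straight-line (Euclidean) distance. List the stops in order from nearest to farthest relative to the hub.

Distances from the hub:
Alpha x=115, y=-263: 328.3 m
Charlie x=212, y=-254: 365.1 m
Bravo x=185, y=-290: 381.7 m

Alpha, Charlie, Bravo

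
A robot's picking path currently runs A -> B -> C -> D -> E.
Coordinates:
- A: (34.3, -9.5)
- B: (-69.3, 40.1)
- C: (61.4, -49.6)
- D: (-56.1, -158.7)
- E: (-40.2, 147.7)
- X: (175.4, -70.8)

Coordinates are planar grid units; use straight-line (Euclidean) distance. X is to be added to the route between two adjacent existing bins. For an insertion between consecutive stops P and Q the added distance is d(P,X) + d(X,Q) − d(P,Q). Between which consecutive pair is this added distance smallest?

Added distance for inserting X between each consecutive pair:
A–B: 307.6
B–C: 226.1
C–D: 203.2
D–E: 247.8
Smallest added distance is 203.2, inserting between C and D.

between C and D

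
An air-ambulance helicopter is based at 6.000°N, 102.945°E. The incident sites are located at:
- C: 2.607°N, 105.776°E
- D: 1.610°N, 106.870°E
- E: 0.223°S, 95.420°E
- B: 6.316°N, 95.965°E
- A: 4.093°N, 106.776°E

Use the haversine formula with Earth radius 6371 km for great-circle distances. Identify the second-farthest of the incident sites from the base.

B

Distance to each, sorted:
E: 1084.7 km
B: 772.5 km
D: 654.1 km
C: 490.8 km
A: 474.4 km
The second-farthest is B at 772.5 km.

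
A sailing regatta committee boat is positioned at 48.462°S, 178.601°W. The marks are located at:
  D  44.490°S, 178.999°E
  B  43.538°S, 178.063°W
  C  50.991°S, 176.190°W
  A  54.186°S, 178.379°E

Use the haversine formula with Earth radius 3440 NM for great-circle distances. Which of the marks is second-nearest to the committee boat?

Distance to each, sorted:
C: 178.3 NM
D: 258.3 NM
B: 296.5 NM
A: 361.8 NM
The second-nearest is D at 258.3 NM.

D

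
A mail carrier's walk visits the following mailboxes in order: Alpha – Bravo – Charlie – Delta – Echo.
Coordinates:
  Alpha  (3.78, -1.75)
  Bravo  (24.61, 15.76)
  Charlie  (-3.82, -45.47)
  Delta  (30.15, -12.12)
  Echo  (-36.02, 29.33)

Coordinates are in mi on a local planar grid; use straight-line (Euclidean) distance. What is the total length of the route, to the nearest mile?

220 mi

Leg distances:
Alpha→Bravo: 27.2 mi  (cumulative 27.2 mi)
Bravo→Charlie: 67.5 mi  (cumulative 94.7 mi)
Charlie→Delta: 47.6 mi  (cumulative 142.3 mi)
Delta→Echo: 78.1 mi  (cumulative 220.4 mi)
Total route length ≈ 220 mi.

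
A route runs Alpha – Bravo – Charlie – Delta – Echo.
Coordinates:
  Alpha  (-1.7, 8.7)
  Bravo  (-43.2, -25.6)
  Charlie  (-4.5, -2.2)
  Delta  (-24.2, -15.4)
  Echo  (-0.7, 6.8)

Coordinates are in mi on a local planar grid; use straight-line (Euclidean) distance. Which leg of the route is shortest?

Charlie–Delta

Leg distances:
Alpha→Bravo: 53.8 mi
Bravo→Charlie: 45.2 mi
Charlie→Delta: 23.7 mi
Delta→Echo: 32.3 mi
The shortest leg is Charlie–Delta at 23.7 mi.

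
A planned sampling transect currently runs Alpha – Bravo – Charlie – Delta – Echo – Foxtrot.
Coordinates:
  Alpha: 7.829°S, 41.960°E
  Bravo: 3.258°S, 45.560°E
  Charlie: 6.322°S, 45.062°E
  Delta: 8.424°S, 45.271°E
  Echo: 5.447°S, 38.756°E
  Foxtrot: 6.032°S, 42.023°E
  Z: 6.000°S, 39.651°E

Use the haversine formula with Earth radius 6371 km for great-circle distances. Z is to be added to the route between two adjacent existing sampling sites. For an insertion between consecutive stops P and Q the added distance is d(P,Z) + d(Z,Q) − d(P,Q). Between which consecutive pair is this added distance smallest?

Added distance for inserting Z between each consecutive pair:
Alpha–Bravo: 402.7 km
Bravo–Charlie: 976.5 km
Charlie–Delta: 1040.4 km
Delta–Echo: 1.0 km
Echo–Foxtrot: 11.6 km
Smallest added distance is 1.0 km, inserting between Delta and Echo.

between Delta and Echo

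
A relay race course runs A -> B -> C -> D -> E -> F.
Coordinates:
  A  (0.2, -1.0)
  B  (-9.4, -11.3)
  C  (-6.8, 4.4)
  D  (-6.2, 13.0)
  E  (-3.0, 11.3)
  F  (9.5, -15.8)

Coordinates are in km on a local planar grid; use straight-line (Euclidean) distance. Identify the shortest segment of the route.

D–E

Leg distances:
A→B: 14.1 km
B→C: 15.9 km
C→D: 8.6 km
D→E: 3.6 km
E→F: 29.8 km
The shortest leg is D–E at 3.6 km.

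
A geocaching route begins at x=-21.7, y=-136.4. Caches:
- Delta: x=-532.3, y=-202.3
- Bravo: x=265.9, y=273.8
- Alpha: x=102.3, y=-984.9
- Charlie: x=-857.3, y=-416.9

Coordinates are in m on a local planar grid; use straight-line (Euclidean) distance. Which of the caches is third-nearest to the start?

Alpha

Distance to each, sorted:
Bravo: 501.0 m
Delta: 514.8 m
Alpha: 857.5 m
Charlie: 881.4 m
The third-nearest is Alpha at 857.5 m.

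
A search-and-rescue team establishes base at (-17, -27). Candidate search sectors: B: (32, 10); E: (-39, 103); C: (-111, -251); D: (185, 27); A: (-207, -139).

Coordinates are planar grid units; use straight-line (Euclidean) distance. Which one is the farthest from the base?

Distance to each, sorted:
C: 242.9
A: 220.6
D: 209.1
E: 131.8
B: 61.4
The farthest is C at 242.9.

C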